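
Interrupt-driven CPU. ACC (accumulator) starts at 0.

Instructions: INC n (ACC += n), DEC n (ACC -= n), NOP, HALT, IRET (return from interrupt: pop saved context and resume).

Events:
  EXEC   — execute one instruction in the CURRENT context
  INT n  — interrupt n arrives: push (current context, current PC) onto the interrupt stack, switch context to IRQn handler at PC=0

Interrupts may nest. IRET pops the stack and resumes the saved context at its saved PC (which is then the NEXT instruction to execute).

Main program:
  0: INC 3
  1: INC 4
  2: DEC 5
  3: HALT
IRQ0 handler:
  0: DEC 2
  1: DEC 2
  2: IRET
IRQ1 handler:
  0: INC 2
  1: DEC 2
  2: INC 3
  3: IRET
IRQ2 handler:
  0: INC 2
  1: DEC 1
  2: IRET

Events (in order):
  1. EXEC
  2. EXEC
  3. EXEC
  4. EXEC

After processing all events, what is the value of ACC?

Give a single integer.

Answer: 2

Derivation:
Event 1 (EXEC): [MAIN] PC=0: INC 3 -> ACC=3
Event 2 (EXEC): [MAIN] PC=1: INC 4 -> ACC=7
Event 3 (EXEC): [MAIN] PC=2: DEC 5 -> ACC=2
Event 4 (EXEC): [MAIN] PC=3: HALT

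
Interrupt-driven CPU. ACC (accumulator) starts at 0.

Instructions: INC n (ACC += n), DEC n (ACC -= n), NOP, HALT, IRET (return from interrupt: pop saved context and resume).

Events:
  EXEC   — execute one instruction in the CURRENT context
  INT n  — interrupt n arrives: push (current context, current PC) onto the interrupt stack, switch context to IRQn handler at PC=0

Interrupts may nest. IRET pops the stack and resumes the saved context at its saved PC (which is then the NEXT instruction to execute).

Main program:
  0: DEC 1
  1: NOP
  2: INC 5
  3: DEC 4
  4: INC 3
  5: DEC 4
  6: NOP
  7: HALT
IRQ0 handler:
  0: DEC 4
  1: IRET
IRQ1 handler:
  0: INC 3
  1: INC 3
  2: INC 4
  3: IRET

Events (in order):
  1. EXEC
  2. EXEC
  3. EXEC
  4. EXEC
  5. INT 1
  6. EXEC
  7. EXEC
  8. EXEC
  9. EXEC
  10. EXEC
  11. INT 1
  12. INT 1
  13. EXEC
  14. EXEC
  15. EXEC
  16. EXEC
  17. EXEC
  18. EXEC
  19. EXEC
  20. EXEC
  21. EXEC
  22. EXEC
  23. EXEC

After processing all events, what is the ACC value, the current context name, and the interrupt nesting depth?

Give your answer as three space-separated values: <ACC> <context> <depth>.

Answer: 29 MAIN 0

Derivation:
Event 1 (EXEC): [MAIN] PC=0: DEC 1 -> ACC=-1
Event 2 (EXEC): [MAIN] PC=1: NOP
Event 3 (EXEC): [MAIN] PC=2: INC 5 -> ACC=4
Event 4 (EXEC): [MAIN] PC=3: DEC 4 -> ACC=0
Event 5 (INT 1): INT 1 arrives: push (MAIN, PC=4), enter IRQ1 at PC=0 (depth now 1)
Event 6 (EXEC): [IRQ1] PC=0: INC 3 -> ACC=3
Event 7 (EXEC): [IRQ1] PC=1: INC 3 -> ACC=6
Event 8 (EXEC): [IRQ1] PC=2: INC 4 -> ACC=10
Event 9 (EXEC): [IRQ1] PC=3: IRET -> resume MAIN at PC=4 (depth now 0)
Event 10 (EXEC): [MAIN] PC=4: INC 3 -> ACC=13
Event 11 (INT 1): INT 1 arrives: push (MAIN, PC=5), enter IRQ1 at PC=0 (depth now 1)
Event 12 (INT 1): INT 1 arrives: push (IRQ1, PC=0), enter IRQ1 at PC=0 (depth now 2)
Event 13 (EXEC): [IRQ1] PC=0: INC 3 -> ACC=16
Event 14 (EXEC): [IRQ1] PC=1: INC 3 -> ACC=19
Event 15 (EXEC): [IRQ1] PC=2: INC 4 -> ACC=23
Event 16 (EXEC): [IRQ1] PC=3: IRET -> resume IRQ1 at PC=0 (depth now 1)
Event 17 (EXEC): [IRQ1] PC=0: INC 3 -> ACC=26
Event 18 (EXEC): [IRQ1] PC=1: INC 3 -> ACC=29
Event 19 (EXEC): [IRQ1] PC=2: INC 4 -> ACC=33
Event 20 (EXEC): [IRQ1] PC=3: IRET -> resume MAIN at PC=5 (depth now 0)
Event 21 (EXEC): [MAIN] PC=5: DEC 4 -> ACC=29
Event 22 (EXEC): [MAIN] PC=6: NOP
Event 23 (EXEC): [MAIN] PC=7: HALT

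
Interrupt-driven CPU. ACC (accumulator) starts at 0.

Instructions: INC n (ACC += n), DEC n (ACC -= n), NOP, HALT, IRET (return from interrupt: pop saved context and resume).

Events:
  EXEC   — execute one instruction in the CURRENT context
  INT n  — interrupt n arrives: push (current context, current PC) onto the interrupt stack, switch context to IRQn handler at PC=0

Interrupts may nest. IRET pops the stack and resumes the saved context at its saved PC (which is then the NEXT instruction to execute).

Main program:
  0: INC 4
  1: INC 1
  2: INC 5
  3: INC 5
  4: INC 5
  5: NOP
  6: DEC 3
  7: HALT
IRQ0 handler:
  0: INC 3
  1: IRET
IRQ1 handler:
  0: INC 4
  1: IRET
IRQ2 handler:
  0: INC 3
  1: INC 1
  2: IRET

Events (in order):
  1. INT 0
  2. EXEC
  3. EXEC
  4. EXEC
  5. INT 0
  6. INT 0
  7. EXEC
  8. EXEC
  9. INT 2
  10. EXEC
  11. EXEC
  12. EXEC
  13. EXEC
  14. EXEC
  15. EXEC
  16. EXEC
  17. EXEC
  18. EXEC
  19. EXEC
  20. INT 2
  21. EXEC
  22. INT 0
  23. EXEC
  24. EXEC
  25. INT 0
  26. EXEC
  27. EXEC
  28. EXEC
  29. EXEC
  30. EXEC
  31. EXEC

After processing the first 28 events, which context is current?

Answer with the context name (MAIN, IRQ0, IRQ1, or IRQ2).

Answer: IRQ2

Derivation:
Event 1 (INT 0): INT 0 arrives: push (MAIN, PC=0), enter IRQ0 at PC=0 (depth now 1)
Event 2 (EXEC): [IRQ0] PC=0: INC 3 -> ACC=3
Event 3 (EXEC): [IRQ0] PC=1: IRET -> resume MAIN at PC=0 (depth now 0)
Event 4 (EXEC): [MAIN] PC=0: INC 4 -> ACC=7
Event 5 (INT 0): INT 0 arrives: push (MAIN, PC=1), enter IRQ0 at PC=0 (depth now 1)
Event 6 (INT 0): INT 0 arrives: push (IRQ0, PC=0), enter IRQ0 at PC=0 (depth now 2)
Event 7 (EXEC): [IRQ0] PC=0: INC 3 -> ACC=10
Event 8 (EXEC): [IRQ0] PC=1: IRET -> resume IRQ0 at PC=0 (depth now 1)
Event 9 (INT 2): INT 2 arrives: push (IRQ0, PC=0), enter IRQ2 at PC=0 (depth now 2)
Event 10 (EXEC): [IRQ2] PC=0: INC 3 -> ACC=13
Event 11 (EXEC): [IRQ2] PC=1: INC 1 -> ACC=14
Event 12 (EXEC): [IRQ2] PC=2: IRET -> resume IRQ0 at PC=0 (depth now 1)
Event 13 (EXEC): [IRQ0] PC=0: INC 3 -> ACC=17
Event 14 (EXEC): [IRQ0] PC=1: IRET -> resume MAIN at PC=1 (depth now 0)
Event 15 (EXEC): [MAIN] PC=1: INC 1 -> ACC=18
Event 16 (EXEC): [MAIN] PC=2: INC 5 -> ACC=23
Event 17 (EXEC): [MAIN] PC=3: INC 5 -> ACC=28
Event 18 (EXEC): [MAIN] PC=4: INC 5 -> ACC=33
Event 19 (EXEC): [MAIN] PC=5: NOP
Event 20 (INT 2): INT 2 arrives: push (MAIN, PC=6), enter IRQ2 at PC=0 (depth now 1)
Event 21 (EXEC): [IRQ2] PC=0: INC 3 -> ACC=36
Event 22 (INT 0): INT 0 arrives: push (IRQ2, PC=1), enter IRQ0 at PC=0 (depth now 2)
Event 23 (EXEC): [IRQ0] PC=0: INC 3 -> ACC=39
Event 24 (EXEC): [IRQ0] PC=1: IRET -> resume IRQ2 at PC=1 (depth now 1)
Event 25 (INT 0): INT 0 arrives: push (IRQ2, PC=1), enter IRQ0 at PC=0 (depth now 2)
Event 26 (EXEC): [IRQ0] PC=0: INC 3 -> ACC=42
Event 27 (EXEC): [IRQ0] PC=1: IRET -> resume IRQ2 at PC=1 (depth now 1)
Event 28 (EXEC): [IRQ2] PC=1: INC 1 -> ACC=43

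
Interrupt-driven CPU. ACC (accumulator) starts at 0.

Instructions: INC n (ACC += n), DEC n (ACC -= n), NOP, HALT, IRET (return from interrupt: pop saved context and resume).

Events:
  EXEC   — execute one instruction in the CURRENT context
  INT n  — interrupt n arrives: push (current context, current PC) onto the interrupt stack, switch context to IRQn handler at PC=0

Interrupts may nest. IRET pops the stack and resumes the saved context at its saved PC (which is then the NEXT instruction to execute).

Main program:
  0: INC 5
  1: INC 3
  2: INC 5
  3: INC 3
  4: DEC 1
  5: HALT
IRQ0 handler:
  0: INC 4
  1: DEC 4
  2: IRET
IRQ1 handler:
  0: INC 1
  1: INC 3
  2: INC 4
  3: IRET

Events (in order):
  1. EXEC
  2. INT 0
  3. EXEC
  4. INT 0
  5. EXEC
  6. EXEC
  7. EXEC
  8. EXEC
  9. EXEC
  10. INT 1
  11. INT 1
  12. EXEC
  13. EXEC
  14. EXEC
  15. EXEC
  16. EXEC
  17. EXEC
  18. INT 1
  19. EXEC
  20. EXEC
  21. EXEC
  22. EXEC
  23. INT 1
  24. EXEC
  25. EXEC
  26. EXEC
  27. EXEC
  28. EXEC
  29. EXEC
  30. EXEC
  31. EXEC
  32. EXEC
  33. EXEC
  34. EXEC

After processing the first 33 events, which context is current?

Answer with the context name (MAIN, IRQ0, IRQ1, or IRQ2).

Answer: MAIN

Derivation:
Event 1 (EXEC): [MAIN] PC=0: INC 5 -> ACC=5
Event 2 (INT 0): INT 0 arrives: push (MAIN, PC=1), enter IRQ0 at PC=0 (depth now 1)
Event 3 (EXEC): [IRQ0] PC=0: INC 4 -> ACC=9
Event 4 (INT 0): INT 0 arrives: push (IRQ0, PC=1), enter IRQ0 at PC=0 (depth now 2)
Event 5 (EXEC): [IRQ0] PC=0: INC 4 -> ACC=13
Event 6 (EXEC): [IRQ0] PC=1: DEC 4 -> ACC=9
Event 7 (EXEC): [IRQ0] PC=2: IRET -> resume IRQ0 at PC=1 (depth now 1)
Event 8 (EXEC): [IRQ0] PC=1: DEC 4 -> ACC=5
Event 9 (EXEC): [IRQ0] PC=2: IRET -> resume MAIN at PC=1 (depth now 0)
Event 10 (INT 1): INT 1 arrives: push (MAIN, PC=1), enter IRQ1 at PC=0 (depth now 1)
Event 11 (INT 1): INT 1 arrives: push (IRQ1, PC=0), enter IRQ1 at PC=0 (depth now 2)
Event 12 (EXEC): [IRQ1] PC=0: INC 1 -> ACC=6
Event 13 (EXEC): [IRQ1] PC=1: INC 3 -> ACC=9
Event 14 (EXEC): [IRQ1] PC=2: INC 4 -> ACC=13
Event 15 (EXEC): [IRQ1] PC=3: IRET -> resume IRQ1 at PC=0 (depth now 1)
Event 16 (EXEC): [IRQ1] PC=0: INC 1 -> ACC=14
Event 17 (EXEC): [IRQ1] PC=1: INC 3 -> ACC=17
Event 18 (INT 1): INT 1 arrives: push (IRQ1, PC=2), enter IRQ1 at PC=0 (depth now 2)
Event 19 (EXEC): [IRQ1] PC=0: INC 1 -> ACC=18
Event 20 (EXEC): [IRQ1] PC=1: INC 3 -> ACC=21
Event 21 (EXEC): [IRQ1] PC=2: INC 4 -> ACC=25
Event 22 (EXEC): [IRQ1] PC=3: IRET -> resume IRQ1 at PC=2 (depth now 1)
Event 23 (INT 1): INT 1 arrives: push (IRQ1, PC=2), enter IRQ1 at PC=0 (depth now 2)
Event 24 (EXEC): [IRQ1] PC=0: INC 1 -> ACC=26
Event 25 (EXEC): [IRQ1] PC=1: INC 3 -> ACC=29
Event 26 (EXEC): [IRQ1] PC=2: INC 4 -> ACC=33
Event 27 (EXEC): [IRQ1] PC=3: IRET -> resume IRQ1 at PC=2 (depth now 1)
Event 28 (EXEC): [IRQ1] PC=2: INC 4 -> ACC=37
Event 29 (EXEC): [IRQ1] PC=3: IRET -> resume MAIN at PC=1 (depth now 0)
Event 30 (EXEC): [MAIN] PC=1: INC 3 -> ACC=40
Event 31 (EXEC): [MAIN] PC=2: INC 5 -> ACC=45
Event 32 (EXEC): [MAIN] PC=3: INC 3 -> ACC=48
Event 33 (EXEC): [MAIN] PC=4: DEC 1 -> ACC=47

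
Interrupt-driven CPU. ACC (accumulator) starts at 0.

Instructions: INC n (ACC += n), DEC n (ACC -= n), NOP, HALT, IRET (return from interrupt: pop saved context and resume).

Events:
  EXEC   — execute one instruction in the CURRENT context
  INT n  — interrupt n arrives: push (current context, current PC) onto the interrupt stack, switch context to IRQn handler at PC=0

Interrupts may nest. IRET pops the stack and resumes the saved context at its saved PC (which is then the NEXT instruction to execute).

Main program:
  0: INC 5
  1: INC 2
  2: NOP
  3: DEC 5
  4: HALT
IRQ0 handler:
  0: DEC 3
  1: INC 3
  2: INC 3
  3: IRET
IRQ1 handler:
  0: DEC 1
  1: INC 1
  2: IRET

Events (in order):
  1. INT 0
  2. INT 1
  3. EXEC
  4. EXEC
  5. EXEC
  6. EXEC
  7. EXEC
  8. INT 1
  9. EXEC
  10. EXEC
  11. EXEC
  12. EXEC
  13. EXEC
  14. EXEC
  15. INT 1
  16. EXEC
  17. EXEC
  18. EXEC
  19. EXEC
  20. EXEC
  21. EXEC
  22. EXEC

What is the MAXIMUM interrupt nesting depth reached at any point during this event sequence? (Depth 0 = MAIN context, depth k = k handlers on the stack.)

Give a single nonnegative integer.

Answer: 2

Derivation:
Event 1 (INT 0): INT 0 arrives: push (MAIN, PC=0), enter IRQ0 at PC=0 (depth now 1) [depth=1]
Event 2 (INT 1): INT 1 arrives: push (IRQ0, PC=0), enter IRQ1 at PC=0 (depth now 2) [depth=2]
Event 3 (EXEC): [IRQ1] PC=0: DEC 1 -> ACC=-1 [depth=2]
Event 4 (EXEC): [IRQ1] PC=1: INC 1 -> ACC=0 [depth=2]
Event 5 (EXEC): [IRQ1] PC=2: IRET -> resume IRQ0 at PC=0 (depth now 1) [depth=1]
Event 6 (EXEC): [IRQ0] PC=0: DEC 3 -> ACC=-3 [depth=1]
Event 7 (EXEC): [IRQ0] PC=1: INC 3 -> ACC=0 [depth=1]
Event 8 (INT 1): INT 1 arrives: push (IRQ0, PC=2), enter IRQ1 at PC=0 (depth now 2) [depth=2]
Event 9 (EXEC): [IRQ1] PC=0: DEC 1 -> ACC=-1 [depth=2]
Event 10 (EXEC): [IRQ1] PC=1: INC 1 -> ACC=0 [depth=2]
Event 11 (EXEC): [IRQ1] PC=2: IRET -> resume IRQ0 at PC=2 (depth now 1) [depth=1]
Event 12 (EXEC): [IRQ0] PC=2: INC 3 -> ACC=3 [depth=1]
Event 13 (EXEC): [IRQ0] PC=3: IRET -> resume MAIN at PC=0 (depth now 0) [depth=0]
Event 14 (EXEC): [MAIN] PC=0: INC 5 -> ACC=8 [depth=0]
Event 15 (INT 1): INT 1 arrives: push (MAIN, PC=1), enter IRQ1 at PC=0 (depth now 1) [depth=1]
Event 16 (EXEC): [IRQ1] PC=0: DEC 1 -> ACC=7 [depth=1]
Event 17 (EXEC): [IRQ1] PC=1: INC 1 -> ACC=8 [depth=1]
Event 18 (EXEC): [IRQ1] PC=2: IRET -> resume MAIN at PC=1 (depth now 0) [depth=0]
Event 19 (EXEC): [MAIN] PC=1: INC 2 -> ACC=10 [depth=0]
Event 20 (EXEC): [MAIN] PC=2: NOP [depth=0]
Event 21 (EXEC): [MAIN] PC=3: DEC 5 -> ACC=5 [depth=0]
Event 22 (EXEC): [MAIN] PC=4: HALT [depth=0]
Max depth observed: 2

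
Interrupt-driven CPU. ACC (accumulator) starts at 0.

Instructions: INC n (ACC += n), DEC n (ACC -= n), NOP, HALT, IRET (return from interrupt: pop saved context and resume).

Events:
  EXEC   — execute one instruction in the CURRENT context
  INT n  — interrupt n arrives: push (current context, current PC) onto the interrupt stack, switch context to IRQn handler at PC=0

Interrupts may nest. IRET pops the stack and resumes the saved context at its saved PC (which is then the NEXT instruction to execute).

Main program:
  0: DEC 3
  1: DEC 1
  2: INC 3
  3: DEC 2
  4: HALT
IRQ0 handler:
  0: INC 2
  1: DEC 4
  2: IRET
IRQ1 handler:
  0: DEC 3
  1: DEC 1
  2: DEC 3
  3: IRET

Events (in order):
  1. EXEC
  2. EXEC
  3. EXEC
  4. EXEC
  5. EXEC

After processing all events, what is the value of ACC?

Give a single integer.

Event 1 (EXEC): [MAIN] PC=0: DEC 3 -> ACC=-3
Event 2 (EXEC): [MAIN] PC=1: DEC 1 -> ACC=-4
Event 3 (EXEC): [MAIN] PC=2: INC 3 -> ACC=-1
Event 4 (EXEC): [MAIN] PC=3: DEC 2 -> ACC=-3
Event 5 (EXEC): [MAIN] PC=4: HALT

Answer: -3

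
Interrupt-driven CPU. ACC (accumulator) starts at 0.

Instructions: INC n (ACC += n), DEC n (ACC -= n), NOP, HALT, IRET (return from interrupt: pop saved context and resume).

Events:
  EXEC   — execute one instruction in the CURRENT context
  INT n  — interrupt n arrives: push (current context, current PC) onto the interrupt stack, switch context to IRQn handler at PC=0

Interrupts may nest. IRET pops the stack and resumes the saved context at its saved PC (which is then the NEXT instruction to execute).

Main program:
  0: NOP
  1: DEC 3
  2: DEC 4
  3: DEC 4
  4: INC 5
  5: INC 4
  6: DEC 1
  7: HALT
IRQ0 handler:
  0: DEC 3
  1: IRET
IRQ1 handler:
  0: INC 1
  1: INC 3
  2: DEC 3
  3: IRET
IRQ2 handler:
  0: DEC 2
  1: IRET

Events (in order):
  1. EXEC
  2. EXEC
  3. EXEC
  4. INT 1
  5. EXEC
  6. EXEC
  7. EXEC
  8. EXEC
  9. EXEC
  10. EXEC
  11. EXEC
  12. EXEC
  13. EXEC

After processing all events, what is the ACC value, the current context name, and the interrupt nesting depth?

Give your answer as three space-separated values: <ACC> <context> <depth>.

Answer: -2 MAIN 0

Derivation:
Event 1 (EXEC): [MAIN] PC=0: NOP
Event 2 (EXEC): [MAIN] PC=1: DEC 3 -> ACC=-3
Event 3 (EXEC): [MAIN] PC=2: DEC 4 -> ACC=-7
Event 4 (INT 1): INT 1 arrives: push (MAIN, PC=3), enter IRQ1 at PC=0 (depth now 1)
Event 5 (EXEC): [IRQ1] PC=0: INC 1 -> ACC=-6
Event 6 (EXEC): [IRQ1] PC=1: INC 3 -> ACC=-3
Event 7 (EXEC): [IRQ1] PC=2: DEC 3 -> ACC=-6
Event 8 (EXEC): [IRQ1] PC=3: IRET -> resume MAIN at PC=3 (depth now 0)
Event 9 (EXEC): [MAIN] PC=3: DEC 4 -> ACC=-10
Event 10 (EXEC): [MAIN] PC=4: INC 5 -> ACC=-5
Event 11 (EXEC): [MAIN] PC=5: INC 4 -> ACC=-1
Event 12 (EXEC): [MAIN] PC=6: DEC 1 -> ACC=-2
Event 13 (EXEC): [MAIN] PC=7: HALT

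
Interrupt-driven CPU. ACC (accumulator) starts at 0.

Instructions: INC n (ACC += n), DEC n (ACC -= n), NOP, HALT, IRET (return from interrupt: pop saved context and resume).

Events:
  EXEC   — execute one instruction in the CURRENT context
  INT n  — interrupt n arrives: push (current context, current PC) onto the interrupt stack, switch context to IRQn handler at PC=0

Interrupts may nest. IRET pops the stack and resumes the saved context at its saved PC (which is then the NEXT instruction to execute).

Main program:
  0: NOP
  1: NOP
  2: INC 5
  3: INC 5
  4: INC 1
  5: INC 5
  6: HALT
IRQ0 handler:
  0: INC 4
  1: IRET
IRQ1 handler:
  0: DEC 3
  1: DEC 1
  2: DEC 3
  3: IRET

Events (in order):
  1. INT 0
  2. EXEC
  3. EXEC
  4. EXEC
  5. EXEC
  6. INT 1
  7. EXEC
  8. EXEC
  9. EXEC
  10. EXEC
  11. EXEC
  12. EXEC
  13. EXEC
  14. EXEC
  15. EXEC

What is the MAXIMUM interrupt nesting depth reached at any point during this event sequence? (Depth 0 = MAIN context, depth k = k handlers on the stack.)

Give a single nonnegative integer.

Answer: 1

Derivation:
Event 1 (INT 0): INT 0 arrives: push (MAIN, PC=0), enter IRQ0 at PC=0 (depth now 1) [depth=1]
Event 2 (EXEC): [IRQ0] PC=0: INC 4 -> ACC=4 [depth=1]
Event 3 (EXEC): [IRQ0] PC=1: IRET -> resume MAIN at PC=0 (depth now 0) [depth=0]
Event 4 (EXEC): [MAIN] PC=0: NOP [depth=0]
Event 5 (EXEC): [MAIN] PC=1: NOP [depth=0]
Event 6 (INT 1): INT 1 arrives: push (MAIN, PC=2), enter IRQ1 at PC=0 (depth now 1) [depth=1]
Event 7 (EXEC): [IRQ1] PC=0: DEC 3 -> ACC=1 [depth=1]
Event 8 (EXEC): [IRQ1] PC=1: DEC 1 -> ACC=0 [depth=1]
Event 9 (EXEC): [IRQ1] PC=2: DEC 3 -> ACC=-3 [depth=1]
Event 10 (EXEC): [IRQ1] PC=3: IRET -> resume MAIN at PC=2 (depth now 0) [depth=0]
Event 11 (EXEC): [MAIN] PC=2: INC 5 -> ACC=2 [depth=0]
Event 12 (EXEC): [MAIN] PC=3: INC 5 -> ACC=7 [depth=0]
Event 13 (EXEC): [MAIN] PC=4: INC 1 -> ACC=8 [depth=0]
Event 14 (EXEC): [MAIN] PC=5: INC 5 -> ACC=13 [depth=0]
Event 15 (EXEC): [MAIN] PC=6: HALT [depth=0]
Max depth observed: 1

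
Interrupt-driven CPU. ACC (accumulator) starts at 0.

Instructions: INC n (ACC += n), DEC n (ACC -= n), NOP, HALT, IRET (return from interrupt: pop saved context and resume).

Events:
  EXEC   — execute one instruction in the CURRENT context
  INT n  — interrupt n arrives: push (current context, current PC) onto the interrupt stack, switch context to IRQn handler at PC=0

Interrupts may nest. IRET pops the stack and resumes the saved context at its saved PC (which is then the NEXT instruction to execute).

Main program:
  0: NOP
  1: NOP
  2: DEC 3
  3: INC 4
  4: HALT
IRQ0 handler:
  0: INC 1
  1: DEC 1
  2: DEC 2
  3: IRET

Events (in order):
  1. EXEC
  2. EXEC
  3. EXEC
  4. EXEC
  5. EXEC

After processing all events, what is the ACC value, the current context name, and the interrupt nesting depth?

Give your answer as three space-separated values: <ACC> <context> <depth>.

Event 1 (EXEC): [MAIN] PC=0: NOP
Event 2 (EXEC): [MAIN] PC=1: NOP
Event 3 (EXEC): [MAIN] PC=2: DEC 3 -> ACC=-3
Event 4 (EXEC): [MAIN] PC=3: INC 4 -> ACC=1
Event 5 (EXEC): [MAIN] PC=4: HALT

Answer: 1 MAIN 0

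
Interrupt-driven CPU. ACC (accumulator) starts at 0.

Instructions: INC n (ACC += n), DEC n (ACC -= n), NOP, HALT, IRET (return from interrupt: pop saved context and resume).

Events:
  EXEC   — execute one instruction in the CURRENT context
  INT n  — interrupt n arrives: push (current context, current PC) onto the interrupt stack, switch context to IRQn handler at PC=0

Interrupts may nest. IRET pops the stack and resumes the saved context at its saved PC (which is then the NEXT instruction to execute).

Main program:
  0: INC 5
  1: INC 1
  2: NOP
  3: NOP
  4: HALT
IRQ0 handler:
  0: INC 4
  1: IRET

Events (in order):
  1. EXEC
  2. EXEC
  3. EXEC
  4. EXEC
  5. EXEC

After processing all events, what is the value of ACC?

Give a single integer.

Answer: 6

Derivation:
Event 1 (EXEC): [MAIN] PC=0: INC 5 -> ACC=5
Event 2 (EXEC): [MAIN] PC=1: INC 1 -> ACC=6
Event 3 (EXEC): [MAIN] PC=2: NOP
Event 4 (EXEC): [MAIN] PC=3: NOP
Event 5 (EXEC): [MAIN] PC=4: HALT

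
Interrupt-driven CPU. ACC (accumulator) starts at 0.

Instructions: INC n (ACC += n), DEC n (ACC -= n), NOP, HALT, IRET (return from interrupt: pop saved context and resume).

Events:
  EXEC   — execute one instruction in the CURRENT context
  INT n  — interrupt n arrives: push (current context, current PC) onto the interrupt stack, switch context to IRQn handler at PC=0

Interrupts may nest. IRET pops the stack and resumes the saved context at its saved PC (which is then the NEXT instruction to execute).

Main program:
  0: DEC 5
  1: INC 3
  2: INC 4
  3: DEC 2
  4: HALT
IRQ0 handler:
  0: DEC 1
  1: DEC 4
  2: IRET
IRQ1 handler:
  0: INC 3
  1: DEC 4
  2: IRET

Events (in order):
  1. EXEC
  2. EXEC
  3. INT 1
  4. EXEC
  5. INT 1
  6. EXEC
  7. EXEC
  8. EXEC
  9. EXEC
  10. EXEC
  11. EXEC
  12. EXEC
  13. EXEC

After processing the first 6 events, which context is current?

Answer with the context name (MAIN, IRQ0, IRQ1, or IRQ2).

Answer: IRQ1

Derivation:
Event 1 (EXEC): [MAIN] PC=0: DEC 5 -> ACC=-5
Event 2 (EXEC): [MAIN] PC=1: INC 3 -> ACC=-2
Event 3 (INT 1): INT 1 arrives: push (MAIN, PC=2), enter IRQ1 at PC=0 (depth now 1)
Event 4 (EXEC): [IRQ1] PC=0: INC 3 -> ACC=1
Event 5 (INT 1): INT 1 arrives: push (IRQ1, PC=1), enter IRQ1 at PC=0 (depth now 2)
Event 6 (EXEC): [IRQ1] PC=0: INC 3 -> ACC=4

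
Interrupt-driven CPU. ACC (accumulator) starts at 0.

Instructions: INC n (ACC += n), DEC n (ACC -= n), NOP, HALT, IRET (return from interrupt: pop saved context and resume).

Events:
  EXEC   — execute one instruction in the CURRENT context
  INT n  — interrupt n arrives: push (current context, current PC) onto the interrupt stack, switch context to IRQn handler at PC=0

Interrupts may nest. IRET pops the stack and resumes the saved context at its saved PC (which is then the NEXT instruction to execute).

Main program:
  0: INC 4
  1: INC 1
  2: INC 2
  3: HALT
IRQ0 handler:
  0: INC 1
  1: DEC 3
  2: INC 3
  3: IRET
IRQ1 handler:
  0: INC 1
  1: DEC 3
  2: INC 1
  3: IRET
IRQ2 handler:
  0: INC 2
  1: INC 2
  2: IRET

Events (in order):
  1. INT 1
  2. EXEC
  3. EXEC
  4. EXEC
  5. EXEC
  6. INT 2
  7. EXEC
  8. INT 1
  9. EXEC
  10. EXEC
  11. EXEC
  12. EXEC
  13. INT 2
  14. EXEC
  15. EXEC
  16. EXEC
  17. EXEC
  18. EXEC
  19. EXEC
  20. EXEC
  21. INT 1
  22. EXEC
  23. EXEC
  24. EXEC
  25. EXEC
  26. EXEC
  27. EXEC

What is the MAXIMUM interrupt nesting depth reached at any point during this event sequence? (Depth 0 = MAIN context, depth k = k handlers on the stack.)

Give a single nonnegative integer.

Answer: 2

Derivation:
Event 1 (INT 1): INT 1 arrives: push (MAIN, PC=0), enter IRQ1 at PC=0 (depth now 1) [depth=1]
Event 2 (EXEC): [IRQ1] PC=0: INC 1 -> ACC=1 [depth=1]
Event 3 (EXEC): [IRQ1] PC=1: DEC 3 -> ACC=-2 [depth=1]
Event 4 (EXEC): [IRQ1] PC=2: INC 1 -> ACC=-1 [depth=1]
Event 5 (EXEC): [IRQ1] PC=3: IRET -> resume MAIN at PC=0 (depth now 0) [depth=0]
Event 6 (INT 2): INT 2 arrives: push (MAIN, PC=0), enter IRQ2 at PC=0 (depth now 1) [depth=1]
Event 7 (EXEC): [IRQ2] PC=0: INC 2 -> ACC=1 [depth=1]
Event 8 (INT 1): INT 1 arrives: push (IRQ2, PC=1), enter IRQ1 at PC=0 (depth now 2) [depth=2]
Event 9 (EXEC): [IRQ1] PC=0: INC 1 -> ACC=2 [depth=2]
Event 10 (EXEC): [IRQ1] PC=1: DEC 3 -> ACC=-1 [depth=2]
Event 11 (EXEC): [IRQ1] PC=2: INC 1 -> ACC=0 [depth=2]
Event 12 (EXEC): [IRQ1] PC=3: IRET -> resume IRQ2 at PC=1 (depth now 1) [depth=1]
Event 13 (INT 2): INT 2 arrives: push (IRQ2, PC=1), enter IRQ2 at PC=0 (depth now 2) [depth=2]
Event 14 (EXEC): [IRQ2] PC=0: INC 2 -> ACC=2 [depth=2]
Event 15 (EXEC): [IRQ2] PC=1: INC 2 -> ACC=4 [depth=2]
Event 16 (EXEC): [IRQ2] PC=2: IRET -> resume IRQ2 at PC=1 (depth now 1) [depth=1]
Event 17 (EXEC): [IRQ2] PC=1: INC 2 -> ACC=6 [depth=1]
Event 18 (EXEC): [IRQ2] PC=2: IRET -> resume MAIN at PC=0 (depth now 0) [depth=0]
Event 19 (EXEC): [MAIN] PC=0: INC 4 -> ACC=10 [depth=0]
Event 20 (EXEC): [MAIN] PC=1: INC 1 -> ACC=11 [depth=0]
Event 21 (INT 1): INT 1 arrives: push (MAIN, PC=2), enter IRQ1 at PC=0 (depth now 1) [depth=1]
Event 22 (EXEC): [IRQ1] PC=0: INC 1 -> ACC=12 [depth=1]
Event 23 (EXEC): [IRQ1] PC=1: DEC 3 -> ACC=9 [depth=1]
Event 24 (EXEC): [IRQ1] PC=2: INC 1 -> ACC=10 [depth=1]
Event 25 (EXEC): [IRQ1] PC=3: IRET -> resume MAIN at PC=2 (depth now 0) [depth=0]
Event 26 (EXEC): [MAIN] PC=2: INC 2 -> ACC=12 [depth=0]
Event 27 (EXEC): [MAIN] PC=3: HALT [depth=0]
Max depth observed: 2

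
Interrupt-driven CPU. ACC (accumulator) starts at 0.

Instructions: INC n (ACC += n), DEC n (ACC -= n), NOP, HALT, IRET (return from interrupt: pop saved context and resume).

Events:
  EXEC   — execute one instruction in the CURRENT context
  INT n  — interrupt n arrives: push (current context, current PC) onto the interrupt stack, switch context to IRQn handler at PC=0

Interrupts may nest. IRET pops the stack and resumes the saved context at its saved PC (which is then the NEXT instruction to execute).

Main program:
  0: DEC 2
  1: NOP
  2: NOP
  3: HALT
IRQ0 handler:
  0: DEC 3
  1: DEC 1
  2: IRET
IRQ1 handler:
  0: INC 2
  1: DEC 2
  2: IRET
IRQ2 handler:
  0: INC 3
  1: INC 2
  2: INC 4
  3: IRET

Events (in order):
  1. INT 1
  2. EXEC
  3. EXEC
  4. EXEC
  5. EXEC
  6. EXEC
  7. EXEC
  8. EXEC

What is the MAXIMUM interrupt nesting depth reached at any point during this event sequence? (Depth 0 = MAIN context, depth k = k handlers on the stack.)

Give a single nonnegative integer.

Answer: 1

Derivation:
Event 1 (INT 1): INT 1 arrives: push (MAIN, PC=0), enter IRQ1 at PC=0 (depth now 1) [depth=1]
Event 2 (EXEC): [IRQ1] PC=0: INC 2 -> ACC=2 [depth=1]
Event 3 (EXEC): [IRQ1] PC=1: DEC 2 -> ACC=0 [depth=1]
Event 4 (EXEC): [IRQ1] PC=2: IRET -> resume MAIN at PC=0 (depth now 0) [depth=0]
Event 5 (EXEC): [MAIN] PC=0: DEC 2 -> ACC=-2 [depth=0]
Event 6 (EXEC): [MAIN] PC=1: NOP [depth=0]
Event 7 (EXEC): [MAIN] PC=2: NOP [depth=0]
Event 8 (EXEC): [MAIN] PC=3: HALT [depth=0]
Max depth observed: 1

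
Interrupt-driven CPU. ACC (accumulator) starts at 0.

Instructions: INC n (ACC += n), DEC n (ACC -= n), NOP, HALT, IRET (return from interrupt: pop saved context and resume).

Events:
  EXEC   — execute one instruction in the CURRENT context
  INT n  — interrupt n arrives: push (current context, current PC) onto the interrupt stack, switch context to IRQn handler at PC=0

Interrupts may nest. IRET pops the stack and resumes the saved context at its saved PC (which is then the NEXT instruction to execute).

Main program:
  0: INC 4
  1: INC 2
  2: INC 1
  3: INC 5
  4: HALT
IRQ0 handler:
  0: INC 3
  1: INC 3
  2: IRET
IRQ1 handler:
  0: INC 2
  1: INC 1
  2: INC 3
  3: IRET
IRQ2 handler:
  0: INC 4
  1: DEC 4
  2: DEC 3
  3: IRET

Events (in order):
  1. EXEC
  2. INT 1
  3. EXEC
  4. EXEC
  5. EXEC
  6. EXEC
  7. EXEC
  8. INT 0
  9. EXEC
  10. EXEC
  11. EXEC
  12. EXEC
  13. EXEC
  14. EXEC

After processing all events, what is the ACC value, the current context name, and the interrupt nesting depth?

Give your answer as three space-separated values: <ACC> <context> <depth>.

Event 1 (EXEC): [MAIN] PC=0: INC 4 -> ACC=4
Event 2 (INT 1): INT 1 arrives: push (MAIN, PC=1), enter IRQ1 at PC=0 (depth now 1)
Event 3 (EXEC): [IRQ1] PC=0: INC 2 -> ACC=6
Event 4 (EXEC): [IRQ1] PC=1: INC 1 -> ACC=7
Event 5 (EXEC): [IRQ1] PC=2: INC 3 -> ACC=10
Event 6 (EXEC): [IRQ1] PC=3: IRET -> resume MAIN at PC=1 (depth now 0)
Event 7 (EXEC): [MAIN] PC=1: INC 2 -> ACC=12
Event 8 (INT 0): INT 0 arrives: push (MAIN, PC=2), enter IRQ0 at PC=0 (depth now 1)
Event 9 (EXEC): [IRQ0] PC=0: INC 3 -> ACC=15
Event 10 (EXEC): [IRQ0] PC=1: INC 3 -> ACC=18
Event 11 (EXEC): [IRQ0] PC=2: IRET -> resume MAIN at PC=2 (depth now 0)
Event 12 (EXEC): [MAIN] PC=2: INC 1 -> ACC=19
Event 13 (EXEC): [MAIN] PC=3: INC 5 -> ACC=24
Event 14 (EXEC): [MAIN] PC=4: HALT

Answer: 24 MAIN 0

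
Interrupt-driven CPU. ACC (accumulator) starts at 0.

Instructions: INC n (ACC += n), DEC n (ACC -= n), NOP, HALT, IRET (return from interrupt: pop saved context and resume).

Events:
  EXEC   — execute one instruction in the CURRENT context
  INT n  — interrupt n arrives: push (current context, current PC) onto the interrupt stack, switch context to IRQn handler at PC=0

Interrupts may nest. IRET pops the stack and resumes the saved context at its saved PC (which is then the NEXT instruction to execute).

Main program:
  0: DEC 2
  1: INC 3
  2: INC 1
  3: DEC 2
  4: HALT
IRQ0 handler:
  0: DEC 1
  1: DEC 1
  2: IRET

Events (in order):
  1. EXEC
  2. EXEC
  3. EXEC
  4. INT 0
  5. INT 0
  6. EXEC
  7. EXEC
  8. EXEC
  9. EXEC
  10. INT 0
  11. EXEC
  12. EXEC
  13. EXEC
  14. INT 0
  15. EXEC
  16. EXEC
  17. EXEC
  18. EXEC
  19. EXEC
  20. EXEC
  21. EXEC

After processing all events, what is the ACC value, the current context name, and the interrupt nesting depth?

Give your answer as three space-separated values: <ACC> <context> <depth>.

Answer: -8 MAIN 0

Derivation:
Event 1 (EXEC): [MAIN] PC=0: DEC 2 -> ACC=-2
Event 2 (EXEC): [MAIN] PC=1: INC 3 -> ACC=1
Event 3 (EXEC): [MAIN] PC=2: INC 1 -> ACC=2
Event 4 (INT 0): INT 0 arrives: push (MAIN, PC=3), enter IRQ0 at PC=0 (depth now 1)
Event 5 (INT 0): INT 0 arrives: push (IRQ0, PC=0), enter IRQ0 at PC=0 (depth now 2)
Event 6 (EXEC): [IRQ0] PC=0: DEC 1 -> ACC=1
Event 7 (EXEC): [IRQ0] PC=1: DEC 1 -> ACC=0
Event 8 (EXEC): [IRQ0] PC=2: IRET -> resume IRQ0 at PC=0 (depth now 1)
Event 9 (EXEC): [IRQ0] PC=0: DEC 1 -> ACC=-1
Event 10 (INT 0): INT 0 arrives: push (IRQ0, PC=1), enter IRQ0 at PC=0 (depth now 2)
Event 11 (EXEC): [IRQ0] PC=0: DEC 1 -> ACC=-2
Event 12 (EXEC): [IRQ0] PC=1: DEC 1 -> ACC=-3
Event 13 (EXEC): [IRQ0] PC=2: IRET -> resume IRQ0 at PC=1 (depth now 1)
Event 14 (INT 0): INT 0 arrives: push (IRQ0, PC=1), enter IRQ0 at PC=0 (depth now 2)
Event 15 (EXEC): [IRQ0] PC=0: DEC 1 -> ACC=-4
Event 16 (EXEC): [IRQ0] PC=1: DEC 1 -> ACC=-5
Event 17 (EXEC): [IRQ0] PC=2: IRET -> resume IRQ0 at PC=1 (depth now 1)
Event 18 (EXEC): [IRQ0] PC=1: DEC 1 -> ACC=-6
Event 19 (EXEC): [IRQ0] PC=2: IRET -> resume MAIN at PC=3 (depth now 0)
Event 20 (EXEC): [MAIN] PC=3: DEC 2 -> ACC=-8
Event 21 (EXEC): [MAIN] PC=4: HALT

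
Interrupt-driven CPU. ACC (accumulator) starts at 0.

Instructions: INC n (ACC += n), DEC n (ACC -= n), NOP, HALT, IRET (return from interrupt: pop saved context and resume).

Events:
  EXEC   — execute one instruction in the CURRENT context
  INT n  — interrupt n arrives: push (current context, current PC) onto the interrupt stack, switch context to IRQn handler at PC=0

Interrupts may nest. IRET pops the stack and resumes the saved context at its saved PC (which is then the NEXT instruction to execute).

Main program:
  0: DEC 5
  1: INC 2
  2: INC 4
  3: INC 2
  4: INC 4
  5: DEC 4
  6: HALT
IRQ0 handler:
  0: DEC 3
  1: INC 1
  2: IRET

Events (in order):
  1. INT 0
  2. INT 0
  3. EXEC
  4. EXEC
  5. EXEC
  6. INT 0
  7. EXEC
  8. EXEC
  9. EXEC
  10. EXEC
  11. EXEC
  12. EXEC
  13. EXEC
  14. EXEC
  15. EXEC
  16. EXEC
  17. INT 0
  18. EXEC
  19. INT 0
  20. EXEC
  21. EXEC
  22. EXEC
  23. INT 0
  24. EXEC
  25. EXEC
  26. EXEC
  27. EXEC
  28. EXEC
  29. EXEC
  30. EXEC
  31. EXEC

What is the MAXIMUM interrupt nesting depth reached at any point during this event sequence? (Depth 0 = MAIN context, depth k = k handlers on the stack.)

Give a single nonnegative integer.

Answer: 2

Derivation:
Event 1 (INT 0): INT 0 arrives: push (MAIN, PC=0), enter IRQ0 at PC=0 (depth now 1) [depth=1]
Event 2 (INT 0): INT 0 arrives: push (IRQ0, PC=0), enter IRQ0 at PC=0 (depth now 2) [depth=2]
Event 3 (EXEC): [IRQ0] PC=0: DEC 3 -> ACC=-3 [depth=2]
Event 4 (EXEC): [IRQ0] PC=1: INC 1 -> ACC=-2 [depth=2]
Event 5 (EXEC): [IRQ0] PC=2: IRET -> resume IRQ0 at PC=0 (depth now 1) [depth=1]
Event 6 (INT 0): INT 0 arrives: push (IRQ0, PC=0), enter IRQ0 at PC=0 (depth now 2) [depth=2]
Event 7 (EXEC): [IRQ0] PC=0: DEC 3 -> ACC=-5 [depth=2]
Event 8 (EXEC): [IRQ0] PC=1: INC 1 -> ACC=-4 [depth=2]
Event 9 (EXEC): [IRQ0] PC=2: IRET -> resume IRQ0 at PC=0 (depth now 1) [depth=1]
Event 10 (EXEC): [IRQ0] PC=0: DEC 3 -> ACC=-7 [depth=1]
Event 11 (EXEC): [IRQ0] PC=1: INC 1 -> ACC=-6 [depth=1]
Event 12 (EXEC): [IRQ0] PC=2: IRET -> resume MAIN at PC=0 (depth now 0) [depth=0]
Event 13 (EXEC): [MAIN] PC=0: DEC 5 -> ACC=-11 [depth=0]
Event 14 (EXEC): [MAIN] PC=1: INC 2 -> ACC=-9 [depth=0]
Event 15 (EXEC): [MAIN] PC=2: INC 4 -> ACC=-5 [depth=0]
Event 16 (EXEC): [MAIN] PC=3: INC 2 -> ACC=-3 [depth=0]
Event 17 (INT 0): INT 0 arrives: push (MAIN, PC=4), enter IRQ0 at PC=0 (depth now 1) [depth=1]
Event 18 (EXEC): [IRQ0] PC=0: DEC 3 -> ACC=-6 [depth=1]
Event 19 (INT 0): INT 0 arrives: push (IRQ0, PC=1), enter IRQ0 at PC=0 (depth now 2) [depth=2]
Event 20 (EXEC): [IRQ0] PC=0: DEC 3 -> ACC=-9 [depth=2]
Event 21 (EXEC): [IRQ0] PC=1: INC 1 -> ACC=-8 [depth=2]
Event 22 (EXEC): [IRQ0] PC=2: IRET -> resume IRQ0 at PC=1 (depth now 1) [depth=1]
Event 23 (INT 0): INT 0 arrives: push (IRQ0, PC=1), enter IRQ0 at PC=0 (depth now 2) [depth=2]
Event 24 (EXEC): [IRQ0] PC=0: DEC 3 -> ACC=-11 [depth=2]
Event 25 (EXEC): [IRQ0] PC=1: INC 1 -> ACC=-10 [depth=2]
Event 26 (EXEC): [IRQ0] PC=2: IRET -> resume IRQ0 at PC=1 (depth now 1) [depth=1]
Event 27 (EXEC): [IRQ0] PC=1: INC 1 -> ACC=-9 [depth=1]
Event 28 (EXEC): [IRQ0] PC=2: IRET -> resume MAIN at PC=4 (depth now 0) [depth=0]
Event 29 (EXEC): [MAIN] PC=4: INC 4 -> ACC=-5 [depth=0]
Event 30 (EXEC): [MAIN] PC=5: DEC 4 -> ACC=-9 [depth=0]
Event 31 (EXEC): [MAIN] PC=6: HALT [depth=0]
Max depth observed: 2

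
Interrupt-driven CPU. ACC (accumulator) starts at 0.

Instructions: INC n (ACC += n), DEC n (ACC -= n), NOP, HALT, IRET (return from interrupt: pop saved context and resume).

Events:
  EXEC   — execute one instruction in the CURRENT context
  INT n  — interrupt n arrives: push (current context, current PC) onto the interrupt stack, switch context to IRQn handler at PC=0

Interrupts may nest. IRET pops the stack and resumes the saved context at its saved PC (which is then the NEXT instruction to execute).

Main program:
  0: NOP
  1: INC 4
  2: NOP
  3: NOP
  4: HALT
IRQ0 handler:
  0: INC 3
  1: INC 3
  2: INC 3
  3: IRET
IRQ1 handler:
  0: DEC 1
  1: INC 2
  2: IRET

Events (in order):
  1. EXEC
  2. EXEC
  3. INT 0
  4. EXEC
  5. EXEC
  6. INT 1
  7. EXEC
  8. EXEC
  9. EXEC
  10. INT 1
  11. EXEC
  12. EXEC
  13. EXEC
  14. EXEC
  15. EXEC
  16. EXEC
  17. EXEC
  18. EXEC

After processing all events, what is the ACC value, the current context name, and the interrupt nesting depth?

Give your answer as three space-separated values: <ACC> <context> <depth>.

Answer: 15 MAIN 0

Derivation:
Event 1 (EXEC): [MAIN] PC=0: NOP
Event 2 (EXEC): [MAIN] PC=1: INC 4 -> ACC=4
Event 3 (INT 0): INT 0 arrives: push (MAIN, PC=2), enter IRQ0 at PC=0 (depth now 1)
Event 4 (EXEC): [IRQ0] PC=0: INC 3 -> ACC=7
Event 5 (EXEC): [IRQ0] PC=1: INC 3 -> ACC=10
Event 6 (INT 1): INT 1 arrives: push (IRQ0, PC=2), enter IRQ1 at PC=0 (depth now 2)
Event 7 (EXEC): [IRQ1] PC=0: DEC 1 -> ACC=9
Event 8 (EXEC): [IRQ1] PC=1: INC 2 -> ACC=11
Event 9 (EXEC): [IRQ1] PC=2: IRET -> resume IRQ0 at PC=2 (depth now 1)
Event 10 (INT 1): INT 1 arrives: push (IRQ0, PC=2), enter IRQ1 at PC=0 (depth now 2)
Event 11 (EXEC): [IRQ1] PC=0: DEC 1 -> ACC=10
Event 12 (EXEC): [IRQ1] PC=1: INC 2 -> ACC=12
Event 13 (EXEC): [IRQ1] PC=2: IRET -> resume IRQ0 at PC=2 (depth now 1)
Event 14 (EXEC): [IRQ0] PC=2: INC 3 -> ACC=15
Event 15 (EXEC): [IRQ0] PC=3: IRET -> resume MAIN at PC=2 (depth now 0)
Event 16 (EXEC): [MAIN] PC=2: NOP
Event 17 (EXEC): [MAIN] PC=3: NOP
Event 18 (EXEC): [MAIN] PC=4: HALT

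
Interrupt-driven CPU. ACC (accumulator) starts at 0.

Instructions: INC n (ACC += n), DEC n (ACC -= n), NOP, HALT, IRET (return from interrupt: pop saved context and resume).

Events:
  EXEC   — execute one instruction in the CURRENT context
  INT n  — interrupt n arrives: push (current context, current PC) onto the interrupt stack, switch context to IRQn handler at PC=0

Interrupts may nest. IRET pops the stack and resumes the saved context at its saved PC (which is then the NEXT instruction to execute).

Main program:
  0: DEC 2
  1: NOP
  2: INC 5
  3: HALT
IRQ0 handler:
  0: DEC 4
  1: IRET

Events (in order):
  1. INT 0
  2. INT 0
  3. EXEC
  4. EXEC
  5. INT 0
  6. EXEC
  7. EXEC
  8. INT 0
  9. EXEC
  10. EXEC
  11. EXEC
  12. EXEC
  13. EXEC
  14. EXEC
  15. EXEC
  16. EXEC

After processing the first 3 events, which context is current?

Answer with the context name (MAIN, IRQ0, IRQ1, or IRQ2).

Answer: IRQ0

Derivation:
Event 1 (INT 0): INT 0 arrives: push (MAIN, PC=0), enter IRQ0 at PC=0 (depth now 1)
Event 2 (INT 0): INT 0 arrives: push (IRQ0, PC=0), enter IRQ0 at PC=0 (depth now 2)
Event 3 (EXEC): [IRQ0] PC=0: DEC 4 -> ACC=-4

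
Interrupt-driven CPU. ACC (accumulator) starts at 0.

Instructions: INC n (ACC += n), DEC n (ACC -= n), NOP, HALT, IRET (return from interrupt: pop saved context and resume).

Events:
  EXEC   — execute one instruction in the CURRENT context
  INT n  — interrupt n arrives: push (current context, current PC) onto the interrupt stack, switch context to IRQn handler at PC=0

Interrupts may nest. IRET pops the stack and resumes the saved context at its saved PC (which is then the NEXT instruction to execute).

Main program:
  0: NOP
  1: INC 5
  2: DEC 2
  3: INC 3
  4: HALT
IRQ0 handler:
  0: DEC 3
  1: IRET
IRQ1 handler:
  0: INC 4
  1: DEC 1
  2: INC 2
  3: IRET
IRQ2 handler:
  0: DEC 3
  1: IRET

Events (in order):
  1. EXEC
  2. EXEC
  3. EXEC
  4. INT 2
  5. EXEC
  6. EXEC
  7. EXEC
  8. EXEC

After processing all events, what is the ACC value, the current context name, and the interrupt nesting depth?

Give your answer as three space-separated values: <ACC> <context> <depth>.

Answer: 3 MAIN 0

Derivation:
Event 1 (EXEC): [MAIN] PC=0: NOP
Event 2 (EXEC): [MAIN] PC=1: INC 5 -> ACC=5
Event 3 (EXEC): [MAIN] PC=2: DEC 2 -> ACC=3
Event 4 (INT 2): INT 2 arrives: push (MAIN, PC=3), enter IRQ2 at PC=0 (depth now 1)
Event 5 (EXEC): [IRQ2] PC=0: DEC 3 -> ACC=0
Event 6 (EXEC): [IRQ2] PC=1: IRET -> resume MAIN at PC=3 (depth now 0)
Event 7 (EXEC): [MAIN] PC=3: INC 3 -> ACC=3
Event 8 (EXEC): [MAIN] PC=4: HALT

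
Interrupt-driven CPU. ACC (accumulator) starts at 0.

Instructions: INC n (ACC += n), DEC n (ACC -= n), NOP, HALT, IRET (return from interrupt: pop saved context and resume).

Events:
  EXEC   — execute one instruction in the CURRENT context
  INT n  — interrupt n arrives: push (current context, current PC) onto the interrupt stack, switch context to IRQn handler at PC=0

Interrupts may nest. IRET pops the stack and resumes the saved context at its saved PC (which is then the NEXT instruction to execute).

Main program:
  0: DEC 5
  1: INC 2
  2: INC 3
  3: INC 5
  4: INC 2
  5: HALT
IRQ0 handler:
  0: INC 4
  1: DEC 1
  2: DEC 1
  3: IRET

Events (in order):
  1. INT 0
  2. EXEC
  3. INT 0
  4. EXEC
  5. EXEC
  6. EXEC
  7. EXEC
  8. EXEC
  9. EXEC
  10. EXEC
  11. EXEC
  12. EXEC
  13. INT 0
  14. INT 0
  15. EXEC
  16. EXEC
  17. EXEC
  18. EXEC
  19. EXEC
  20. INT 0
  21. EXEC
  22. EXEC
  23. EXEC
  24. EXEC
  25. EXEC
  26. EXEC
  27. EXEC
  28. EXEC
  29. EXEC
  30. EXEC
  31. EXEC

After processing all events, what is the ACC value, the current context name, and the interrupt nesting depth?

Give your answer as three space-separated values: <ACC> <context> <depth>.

Answer: 17 MAIN 0

Derivation:
Event 1 (INT 0): INT 0 arrives: push (MAIN, PC=0), enter IRQ0 at PC=0 (depth now 1)
Event 2 (EXEC): [IRQ0] PC=0: INC 4 -> ACC=4
Event 3 (INT 0): INT 0 arrives: push (IRQ0, PC=1), enter IRQ0 at PC=0 (depth now 2)
Event 4 (EXEC): [IRQ0] PC=0: INC 4 -> ACC=8
Event 5 (EXEC): [IRQ0] PC=1: DEC 1 -> ACC=7
Event 6 (EXEC): [IRQ0] PC=2: DEC 1 -> ACC=6
Event 7 (EXEC): [IRQ0] PC=3: IRET -> resume IRQ0 at PC=1 (depth now 1)
Event 8 (EXEC): [IRQ0] PC=1: DEC 1 -> ACC=5
Event 9 (EXEC): [IRQ0] PC=2: DEC 1 -> ACC=4
Event 10 (EXEC): [IRQ0] PC=3: IRET -> resume MAIN at PC=0 (depth now 0)
Event 11 (EXEC): [MAIN] PC=0: DEC 5 -> ACC=-1
Event 12 (EXEC): [MAIN] PC=1: INC 2 -> ACC=1
Event 13 (INT 0): INT 0 arrives: push (MAIN, PC=2), enter IRQ0 at PC=0 (depth now 1)
Event 14 (INT 0): INT 0 arrives: push (IRQ0, PC=0), enter IRQ0 at PC=0 (depth now 2)
Event 15 (EXEC): [IRQ0] PC=0: INC 4 -> ACC=5
Event 16 (EXEC): [IRQ0] PC=1: DEC 1 -> ACC=4
Event 17 (EXEC): [IRQ0] PC=2: DEC 1 -> ACC=3
Event 18 (EXEC): [IRQ0] PC=3: IRET -> resume IRQ0 at PC=0 (depth now 1)
Event 19 (EXEC): [IRQ0] PC=0: INC 4 -> ACC=7
Event 20 (INT 0): INT 0 arrives: push (IRQ0, PC=1), enter IRQ0 at PC=0 (depth now 2)
Event 21 (EXEC): [IRQ0] PC=0: INC 4 -> ACC=11
Event 22 (EXEC): [IRQ0] PC=1: DEC 1 -> ACC=10
Event 23 (EXEC): [IRQ0] PC=2: DEC 1 -> ACC=9
Event 24 (EXEC): [IRQ0] PC=3: IRET -> resume IRQ0 at PC=1 (depth now 1)
Event 25 (EXEC): [IRQ0] PC=1: DEC 1 -> ACC=8
Event 26 (EXEC): [IRQ0] PC=2: DEC 1 -> ACC=7
Event 27 (EXEC): [IRQ0] PC=3: IRET -> resume MAIN at PC=2 (depth now 0)
Event 28 (EXEC): [MAIN] PC=2: INC 3 -> ACC=10
Event 29 (EXEC): [MAIN] PC=3: INC 5 -> ACC=15
Event 30 (EXEC): [MAIN] PC=4: INC 2 -> ACC=17
Event 31 (EXEC): [MAIN] PC=5: HALT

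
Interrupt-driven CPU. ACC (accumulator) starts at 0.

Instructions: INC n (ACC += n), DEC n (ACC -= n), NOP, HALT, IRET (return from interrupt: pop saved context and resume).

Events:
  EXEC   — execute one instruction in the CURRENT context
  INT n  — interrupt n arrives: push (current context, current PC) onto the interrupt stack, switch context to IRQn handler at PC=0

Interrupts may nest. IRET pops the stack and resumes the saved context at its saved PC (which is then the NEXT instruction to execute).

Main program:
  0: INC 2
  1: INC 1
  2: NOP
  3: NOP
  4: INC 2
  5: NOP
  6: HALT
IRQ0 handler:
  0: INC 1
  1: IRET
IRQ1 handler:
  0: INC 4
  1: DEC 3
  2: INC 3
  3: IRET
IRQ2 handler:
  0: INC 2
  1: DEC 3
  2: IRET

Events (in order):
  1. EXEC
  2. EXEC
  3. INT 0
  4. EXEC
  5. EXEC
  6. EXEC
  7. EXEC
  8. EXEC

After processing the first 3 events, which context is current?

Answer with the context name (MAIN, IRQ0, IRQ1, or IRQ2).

Answer: IRQ0

Derivation:
Event 1 (EXEC): [MAIN] PC=0: INC 2 -> ACC=2
Event 2 (EXEC): [MAIN] PC=1: INC 1 -> ACC=3
Event 3 (INT 0): INT 0 arrives: push (MAIN, PC=2), enter IRQ0 at PC=0 (depth now 1)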